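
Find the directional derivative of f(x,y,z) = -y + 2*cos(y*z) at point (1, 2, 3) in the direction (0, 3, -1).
-sqrt(10)*(14*sin(6) + 3)/10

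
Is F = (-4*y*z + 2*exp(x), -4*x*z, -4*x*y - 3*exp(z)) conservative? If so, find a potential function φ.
Yes, F is conservative. φ = -4*x*y*z + 2*exp(x) - 3*exp(z)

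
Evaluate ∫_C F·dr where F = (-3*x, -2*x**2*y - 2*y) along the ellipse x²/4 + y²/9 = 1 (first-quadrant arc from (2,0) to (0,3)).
-21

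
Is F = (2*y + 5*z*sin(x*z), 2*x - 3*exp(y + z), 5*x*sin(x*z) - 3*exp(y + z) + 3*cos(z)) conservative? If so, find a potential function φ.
Yes, F is conservative. φ = 2*x*y - 3*exp(y + z) + 3*sin(z) - 5*cos(x*z)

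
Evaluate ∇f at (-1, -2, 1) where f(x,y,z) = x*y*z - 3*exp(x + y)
(-2 - 3*exp(-3), -1 - 3*exp(-3), 2)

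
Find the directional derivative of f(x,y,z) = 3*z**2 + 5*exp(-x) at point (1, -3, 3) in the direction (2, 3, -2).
2*sqrt(17)*(-18*E - 5)*exp(-1)/17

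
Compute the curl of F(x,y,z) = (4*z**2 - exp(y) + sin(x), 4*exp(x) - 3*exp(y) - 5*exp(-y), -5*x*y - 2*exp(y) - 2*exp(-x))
(-5*x - 2*exp(y), 5*y + 8*z - 2*exp(-x), 4*exp(x) + exp(y))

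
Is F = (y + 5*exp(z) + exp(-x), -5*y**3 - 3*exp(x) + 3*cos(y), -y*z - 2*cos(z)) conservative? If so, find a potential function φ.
No, ∇×F = (-z, 5*exp(z), -3*exp(x) - 1) ≠ 0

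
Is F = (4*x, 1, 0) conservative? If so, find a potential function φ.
Yes, F is conservative. φ = 2*x**2 + y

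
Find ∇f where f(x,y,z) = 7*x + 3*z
(7, 0, 3)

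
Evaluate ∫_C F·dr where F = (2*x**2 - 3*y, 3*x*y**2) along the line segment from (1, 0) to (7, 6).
1362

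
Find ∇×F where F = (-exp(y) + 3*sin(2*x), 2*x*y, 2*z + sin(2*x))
(0, -2*cos(2*x), 2*y + exp(y))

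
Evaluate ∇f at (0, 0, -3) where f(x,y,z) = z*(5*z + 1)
(0, 0, -29)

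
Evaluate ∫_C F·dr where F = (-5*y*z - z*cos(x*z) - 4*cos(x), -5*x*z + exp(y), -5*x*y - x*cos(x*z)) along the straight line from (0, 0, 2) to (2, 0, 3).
-4*sin(2) - sin(6)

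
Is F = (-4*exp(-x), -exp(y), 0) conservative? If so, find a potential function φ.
Yes, F is conservative. φ = -exp(y) + 4*exp(-x)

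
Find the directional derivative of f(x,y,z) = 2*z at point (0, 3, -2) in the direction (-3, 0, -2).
-4*sqrt(13)/13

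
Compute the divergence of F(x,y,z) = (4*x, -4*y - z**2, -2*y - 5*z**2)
-10*z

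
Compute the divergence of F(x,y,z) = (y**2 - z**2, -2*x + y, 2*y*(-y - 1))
1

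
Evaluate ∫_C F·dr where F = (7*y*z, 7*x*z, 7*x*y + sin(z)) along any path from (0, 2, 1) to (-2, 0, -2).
-cos(2) + cos(1)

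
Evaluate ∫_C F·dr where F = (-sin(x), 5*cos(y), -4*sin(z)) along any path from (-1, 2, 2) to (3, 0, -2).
-5*sin(2) + cos(3) - cos(1)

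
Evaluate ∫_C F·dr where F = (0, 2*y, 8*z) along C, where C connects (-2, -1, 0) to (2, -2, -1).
7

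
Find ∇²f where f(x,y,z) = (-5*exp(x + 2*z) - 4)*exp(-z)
2*(-5*exp(x + 2*z) - 2)*exp(-z)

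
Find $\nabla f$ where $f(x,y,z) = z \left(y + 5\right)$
(0, z, y + 5)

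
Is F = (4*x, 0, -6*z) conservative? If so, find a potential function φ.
Yes, F is conservative. φ = 2*x**2 - 3*z**2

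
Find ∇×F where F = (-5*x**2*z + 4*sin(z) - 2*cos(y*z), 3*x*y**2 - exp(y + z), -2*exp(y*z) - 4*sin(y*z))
(-2*z*exp(y*z) - 4*z*cos(y*z) + exp(y + z), -5*x**2 + 2*y*sin(y*z) + 4*cos(z), 3*y**2 - 2*z*sin(y*z))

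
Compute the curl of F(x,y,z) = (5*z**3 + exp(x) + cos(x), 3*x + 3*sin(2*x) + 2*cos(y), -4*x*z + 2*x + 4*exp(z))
(0, 15*z**2 + 4*z - 2, 6*cos(2*x) + 3)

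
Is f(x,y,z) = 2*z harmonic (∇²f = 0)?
Yes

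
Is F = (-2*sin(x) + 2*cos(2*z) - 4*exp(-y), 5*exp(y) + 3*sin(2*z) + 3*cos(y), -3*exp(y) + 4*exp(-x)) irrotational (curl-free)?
No, ∇×F = (-3*exp(y) - 6*cos(2*z), -4*sin(2*z) + 4*exp(-x), -4*exp(-y))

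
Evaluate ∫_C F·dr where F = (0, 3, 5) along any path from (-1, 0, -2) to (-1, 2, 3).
31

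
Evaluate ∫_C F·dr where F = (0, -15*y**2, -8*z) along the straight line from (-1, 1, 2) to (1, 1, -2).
0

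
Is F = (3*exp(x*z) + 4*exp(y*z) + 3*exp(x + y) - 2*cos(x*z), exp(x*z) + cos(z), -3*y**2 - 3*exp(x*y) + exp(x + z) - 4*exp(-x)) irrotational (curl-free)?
No, ∇×F = (-3*x*exp(x*y) - x*exp(x*z) - 6*y + sin(z), 3*x*exp(x*z) + 2*x*sin(x*z) + 3*y*exp(x*y) + 4*y*exp(y*z) - exp(x + z) - 4*exp(-x), z*exp(x*z) - 4*z*exp(y*z) - 3*exp(x + y))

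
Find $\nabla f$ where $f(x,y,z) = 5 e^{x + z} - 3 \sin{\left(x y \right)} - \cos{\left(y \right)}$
(-3*y*cos(x*y) + 5*exp(x + z), -3*x*cos(x*y) + sin(y), 5*exp(x + z))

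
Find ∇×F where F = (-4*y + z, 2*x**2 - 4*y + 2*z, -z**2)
(-2, 1, 4*x + 4)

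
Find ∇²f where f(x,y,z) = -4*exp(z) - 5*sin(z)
-4*exp(z) + 5*sin(z)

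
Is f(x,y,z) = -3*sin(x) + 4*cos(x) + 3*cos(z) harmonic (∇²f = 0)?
No, ∇²f = 3*sin(x) - 4*cos(x) - 3*cos(z)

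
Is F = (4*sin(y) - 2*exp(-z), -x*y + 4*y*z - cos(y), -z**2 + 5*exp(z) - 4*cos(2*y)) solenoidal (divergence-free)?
No, ∇·F = -x + 2*z + 5*exp(z) + sin(y)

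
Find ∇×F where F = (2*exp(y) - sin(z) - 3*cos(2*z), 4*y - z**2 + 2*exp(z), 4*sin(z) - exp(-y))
(2*z - 2*exp(z) + exp(-y), (12*sin(z) - 1)*cos(z), -2*exp(y))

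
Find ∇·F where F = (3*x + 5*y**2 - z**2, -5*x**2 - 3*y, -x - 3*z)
-3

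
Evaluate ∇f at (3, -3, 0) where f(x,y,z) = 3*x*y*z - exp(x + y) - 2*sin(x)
(-1 - 2*cos(3), -1, -27)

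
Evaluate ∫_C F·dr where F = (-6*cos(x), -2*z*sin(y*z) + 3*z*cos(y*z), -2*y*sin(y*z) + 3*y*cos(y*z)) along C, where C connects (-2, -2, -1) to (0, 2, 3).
-9*sin(2) + 3*sin(6) - 2*cos(2) + 2*cos(6)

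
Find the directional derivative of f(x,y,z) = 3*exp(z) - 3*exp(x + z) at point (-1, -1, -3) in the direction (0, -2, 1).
-3*sqrt(5)*(1 - E)*exp(-4)/5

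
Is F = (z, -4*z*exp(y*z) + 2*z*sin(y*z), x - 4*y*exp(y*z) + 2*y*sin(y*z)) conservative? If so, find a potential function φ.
Yes, F is conservative. φ = x*z - 4*exp(y*z) - 2*cos(y*z)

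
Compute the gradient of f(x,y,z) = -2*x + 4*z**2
(-2, 0, 8*z)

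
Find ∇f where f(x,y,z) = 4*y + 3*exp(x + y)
(3*exp(x + y), 3*exp(x + y) + 4, 0)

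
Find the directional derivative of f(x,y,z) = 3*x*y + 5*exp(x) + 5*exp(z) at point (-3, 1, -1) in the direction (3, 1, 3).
15*sqrt(19)*(1 + exp(2))*exp(-3)/19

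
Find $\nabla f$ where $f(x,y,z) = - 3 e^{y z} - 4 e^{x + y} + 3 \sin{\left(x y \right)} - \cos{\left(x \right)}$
(3*y*cos(x*y) - 4*exp(x + y) + sin(x), 3*x*cos(x*y) - 3*z*exp(y*z) - 4*exp(x + y), -3*y*exp(y*z))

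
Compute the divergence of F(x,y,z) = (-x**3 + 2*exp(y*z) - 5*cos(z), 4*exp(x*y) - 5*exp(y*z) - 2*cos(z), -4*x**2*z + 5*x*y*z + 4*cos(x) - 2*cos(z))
-7*x**2 + 5*x*y + 4*x*exp(x*y) - 5*z*exp(y*z) + 2*sin(z)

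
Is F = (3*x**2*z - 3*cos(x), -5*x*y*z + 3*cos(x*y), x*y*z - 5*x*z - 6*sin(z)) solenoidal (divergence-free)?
No, ∇·F = x*y + x*z - 3*x*sin(x*y) - 5*x + 3*sin(x) - 6*cos(z)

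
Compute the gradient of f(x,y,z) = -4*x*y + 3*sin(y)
(-4*y, -4*x + 3*cos(y), 0)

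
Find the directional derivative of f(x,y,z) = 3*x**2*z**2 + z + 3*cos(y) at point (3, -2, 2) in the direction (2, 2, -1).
2*sin(2) + 35/3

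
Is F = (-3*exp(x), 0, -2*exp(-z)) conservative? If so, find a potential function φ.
Yes, F is conservative. φ = -3*exp(x) + 2*exp(-z)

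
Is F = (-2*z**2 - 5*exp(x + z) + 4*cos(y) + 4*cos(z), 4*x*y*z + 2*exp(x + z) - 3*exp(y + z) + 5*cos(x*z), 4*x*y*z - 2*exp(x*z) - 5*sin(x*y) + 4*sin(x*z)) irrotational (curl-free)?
No, ∇×F = (-4*x*y + 4*x*z + 5*x*sin(x*z) - 5*x*cos(x*y) - 2*exp(x + z) + 3*exp(y + z), -4*y*z + 5*y*cos(x*y) + 2*z*exp(x*z) - 4*z*cos(x*z) - 4*z - 5*exp(x + z) - 4*sin(z), 4*y*z - 5*z*sin(x*z) + 2*exp(x + z) + 4*sin(y))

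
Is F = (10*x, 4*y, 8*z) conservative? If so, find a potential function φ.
Yes, F is conservative. φ = 5*x**2 + 2*y**2 + 4*z**2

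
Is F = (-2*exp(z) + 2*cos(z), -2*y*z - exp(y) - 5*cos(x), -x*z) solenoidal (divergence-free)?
No, ∇·F = -x - 2*z - exp(y)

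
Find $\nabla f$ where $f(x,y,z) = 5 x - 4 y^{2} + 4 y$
(5, 4 - 8*y, 0)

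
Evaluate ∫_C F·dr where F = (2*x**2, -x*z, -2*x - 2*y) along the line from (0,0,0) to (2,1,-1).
9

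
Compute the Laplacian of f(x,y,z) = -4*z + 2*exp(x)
2*exp(x)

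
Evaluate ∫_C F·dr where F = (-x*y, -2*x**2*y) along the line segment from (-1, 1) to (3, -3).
-92/3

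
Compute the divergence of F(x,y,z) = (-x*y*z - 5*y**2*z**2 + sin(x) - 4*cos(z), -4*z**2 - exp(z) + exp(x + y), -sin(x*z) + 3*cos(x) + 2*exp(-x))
-x*cos(x*z) - y*z + exp(x + y) + cos(x)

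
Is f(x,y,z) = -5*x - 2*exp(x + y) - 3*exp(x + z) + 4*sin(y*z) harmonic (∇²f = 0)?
No, ∇²f = -4*y**2*sin(y*z) - 4*z**2*sin(y*z) - 4*exp(x + y) - 6*exp(x + z)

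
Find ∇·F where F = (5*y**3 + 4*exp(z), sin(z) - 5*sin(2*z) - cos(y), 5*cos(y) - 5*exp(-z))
sin(y) + 5*exp(-z)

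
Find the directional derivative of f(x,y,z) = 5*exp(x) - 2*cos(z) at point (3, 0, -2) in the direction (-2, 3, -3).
sqrt(22)*(-5*exp(3) + 3*sin(2))/11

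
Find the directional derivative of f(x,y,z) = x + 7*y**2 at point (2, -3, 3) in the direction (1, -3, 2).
127*sqrt(14)/14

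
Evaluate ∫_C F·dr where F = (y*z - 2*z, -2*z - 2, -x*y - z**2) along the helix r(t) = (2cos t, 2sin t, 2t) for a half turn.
-8*pi**3/3 - 2*pi**2 + 16 + 8*pi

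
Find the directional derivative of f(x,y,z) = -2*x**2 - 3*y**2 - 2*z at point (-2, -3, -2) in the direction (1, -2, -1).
-13*sqrt(6)/3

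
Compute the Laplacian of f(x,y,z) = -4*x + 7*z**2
14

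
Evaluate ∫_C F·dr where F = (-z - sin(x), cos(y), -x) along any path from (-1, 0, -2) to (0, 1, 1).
-cos(1) + sin(1) + 3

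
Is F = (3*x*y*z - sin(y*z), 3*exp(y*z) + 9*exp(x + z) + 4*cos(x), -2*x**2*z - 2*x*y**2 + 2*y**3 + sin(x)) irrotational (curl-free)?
No, ∇×F = (-4*x*y + 6*y**2 - 3*y*exp(y*z) - 9*exp(x + z), 3*x*y + 4*x*z + 2*y**2 - y*cos(y*z) - cos(x), -3*x*z + z*cos(y*z) + 9*exp(x + z) - 4*sin(x))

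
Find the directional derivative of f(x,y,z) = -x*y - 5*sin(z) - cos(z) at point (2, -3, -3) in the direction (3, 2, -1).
sqrt(14)*(5*cos(3) + sin(3) + 5)/14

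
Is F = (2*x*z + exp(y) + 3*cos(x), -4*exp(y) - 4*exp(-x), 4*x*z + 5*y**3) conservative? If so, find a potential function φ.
No, ∇×F = (15*y**2, 2*x - 4*z, -exp(y) + 4*exp(-x)) ≠ 0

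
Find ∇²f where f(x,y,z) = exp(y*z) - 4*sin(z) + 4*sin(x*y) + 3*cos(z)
-4*x**2*sin(x*y) + y**2*exp(y*z) - 4*y**2*sin(x*y) + z**2*exp(y*z) + 4*sin(z) - 3*cos(z)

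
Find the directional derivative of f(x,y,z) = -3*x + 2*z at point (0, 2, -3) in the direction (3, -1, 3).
-3*sqrt(19)/19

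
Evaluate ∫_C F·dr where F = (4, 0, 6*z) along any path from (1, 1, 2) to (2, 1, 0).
-8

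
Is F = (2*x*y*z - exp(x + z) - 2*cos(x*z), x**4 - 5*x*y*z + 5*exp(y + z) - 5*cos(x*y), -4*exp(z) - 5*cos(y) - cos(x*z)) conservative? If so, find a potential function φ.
No, ∇×F = (5*x*y - 5*exp(y + z) + 5*sin(y), 2*x*y + 2*x*sin(x*z) - z*sin(x*z) - exp(x + z), 4*x**3 - 2*x*z - 5*y*z + 5*y*sin(x*y)) ≠ 0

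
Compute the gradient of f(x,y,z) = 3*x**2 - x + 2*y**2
(6*x - 1, 4*y, 0)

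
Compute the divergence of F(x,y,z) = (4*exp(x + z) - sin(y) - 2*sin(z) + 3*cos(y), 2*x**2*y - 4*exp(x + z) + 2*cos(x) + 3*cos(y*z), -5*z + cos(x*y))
2*x**2 - 3*z*sin(y*z) + 4*exp(x + z) - 5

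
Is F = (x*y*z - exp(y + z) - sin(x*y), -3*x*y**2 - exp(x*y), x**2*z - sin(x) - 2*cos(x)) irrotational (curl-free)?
No, ∇×F = (0, x*y - 2*x*z - exp(y + z) - 2*sin(x) + cos(x), -x*z + x*cos(x*y) - 3*y**2 - y*exp(x*y) + exp(y + z))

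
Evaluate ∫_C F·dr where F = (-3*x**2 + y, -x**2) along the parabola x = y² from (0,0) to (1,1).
-8/15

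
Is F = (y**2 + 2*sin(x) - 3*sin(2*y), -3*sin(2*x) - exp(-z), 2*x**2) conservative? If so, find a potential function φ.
No, ∇×F = (-exp(-z), -4*x, -2*y - 6*cos(2*x) + 6*cos(2*y)) ≠ 0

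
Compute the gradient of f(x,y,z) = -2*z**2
(0, 0, -4*z)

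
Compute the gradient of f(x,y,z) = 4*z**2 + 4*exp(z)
(0, 0, 8*z + 4*exp(z))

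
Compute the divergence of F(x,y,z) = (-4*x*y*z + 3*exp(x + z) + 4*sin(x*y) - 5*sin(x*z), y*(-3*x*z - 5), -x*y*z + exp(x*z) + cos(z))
-x*y - 3*x*z + x*exp(x*z) - 4*y*z + 4*y*cos(x*y) - 5*z*cos(x*z) + 3*exp(x + z) - sin(z) - 5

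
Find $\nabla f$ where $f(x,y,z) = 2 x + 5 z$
(2, 0, 5)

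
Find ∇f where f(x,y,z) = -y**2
(0, -2*y, 0)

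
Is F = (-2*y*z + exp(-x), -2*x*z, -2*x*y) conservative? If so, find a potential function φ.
Yes, F is conservative. φ = -2*x*y*z - exp(-x)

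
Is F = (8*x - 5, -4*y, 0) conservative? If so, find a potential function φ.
Yes, F is conservative. φ = 4*x**2 - 5*x - 2*y**2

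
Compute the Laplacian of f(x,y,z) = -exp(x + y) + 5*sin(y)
-2*exp(x + y) - 5*sin(y)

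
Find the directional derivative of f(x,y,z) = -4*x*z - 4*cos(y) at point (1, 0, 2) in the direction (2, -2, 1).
-20/3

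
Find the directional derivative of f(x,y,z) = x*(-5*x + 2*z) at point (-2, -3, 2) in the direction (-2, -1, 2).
-56/3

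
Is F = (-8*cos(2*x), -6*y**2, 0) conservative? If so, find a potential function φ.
Yes, F is conservative. φ = -2*y**3 - 4*sin(2*x)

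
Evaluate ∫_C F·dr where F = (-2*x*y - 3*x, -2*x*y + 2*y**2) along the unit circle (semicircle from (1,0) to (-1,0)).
-4/3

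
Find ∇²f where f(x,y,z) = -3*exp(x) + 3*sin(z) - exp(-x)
-3*exp(x) - 3*sin(z) - exp(-x)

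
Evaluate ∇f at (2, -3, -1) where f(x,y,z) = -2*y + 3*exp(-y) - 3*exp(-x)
(3*exp(-2), -3*exp(3) - 2, 0)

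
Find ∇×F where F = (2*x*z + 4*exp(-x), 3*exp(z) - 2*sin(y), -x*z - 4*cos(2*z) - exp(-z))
(-3*exp(z), 2*x + z, 0)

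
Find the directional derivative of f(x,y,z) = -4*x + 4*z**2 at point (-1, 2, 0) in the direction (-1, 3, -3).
4*sqrt(19)/19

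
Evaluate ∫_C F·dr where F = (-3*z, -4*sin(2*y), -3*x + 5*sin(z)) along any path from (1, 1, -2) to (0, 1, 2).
-6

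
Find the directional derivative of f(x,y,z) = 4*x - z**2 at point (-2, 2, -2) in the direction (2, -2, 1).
4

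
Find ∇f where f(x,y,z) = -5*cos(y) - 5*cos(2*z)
(0, 5*sin(y), 10*sin(2*z))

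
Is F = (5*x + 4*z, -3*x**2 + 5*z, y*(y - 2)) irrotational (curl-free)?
No, ∇×F = (2*y - 7, 4, -6*x)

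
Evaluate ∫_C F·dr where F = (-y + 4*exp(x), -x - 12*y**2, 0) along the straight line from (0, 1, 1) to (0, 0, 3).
4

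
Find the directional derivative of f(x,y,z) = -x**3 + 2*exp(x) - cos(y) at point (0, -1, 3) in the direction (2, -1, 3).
sqrt(14)*(sin(1) + 4)/14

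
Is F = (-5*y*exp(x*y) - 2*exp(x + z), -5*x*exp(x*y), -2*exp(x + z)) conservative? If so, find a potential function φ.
Yes, F is conservative. φ = -5*exp(x*y) - 2*exp(x + z)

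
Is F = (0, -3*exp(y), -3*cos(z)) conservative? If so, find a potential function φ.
Yes, F is conservative. φ = -3*exp(y) - 3*sin(z)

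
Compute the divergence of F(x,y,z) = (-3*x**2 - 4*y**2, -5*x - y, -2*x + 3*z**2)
-6*x + 6*z - 1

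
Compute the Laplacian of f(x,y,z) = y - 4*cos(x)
4*cos(x)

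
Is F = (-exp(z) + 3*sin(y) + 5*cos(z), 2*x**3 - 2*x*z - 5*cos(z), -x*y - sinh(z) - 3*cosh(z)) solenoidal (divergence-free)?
No, ∇·F = -3*sinh(z) - cosh(z)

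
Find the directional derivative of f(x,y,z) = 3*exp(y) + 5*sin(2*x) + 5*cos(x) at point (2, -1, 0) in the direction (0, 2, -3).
6*sqrt(13)*exp(-1)/13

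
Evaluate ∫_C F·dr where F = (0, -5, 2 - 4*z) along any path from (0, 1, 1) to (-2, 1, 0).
0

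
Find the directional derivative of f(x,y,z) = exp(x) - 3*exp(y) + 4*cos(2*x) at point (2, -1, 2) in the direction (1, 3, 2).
sqrt(14)*(-9 - 8*E*sin(4) + exp(3))*exp(-1)/14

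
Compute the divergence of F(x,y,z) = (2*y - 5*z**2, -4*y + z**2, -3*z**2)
-6*z - 4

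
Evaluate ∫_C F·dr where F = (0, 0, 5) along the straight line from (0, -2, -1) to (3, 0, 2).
15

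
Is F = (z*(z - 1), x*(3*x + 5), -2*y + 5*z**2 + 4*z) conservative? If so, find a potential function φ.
No, ∇×F = (-2, 2*z - 1, 6*x + 5) ≠ 0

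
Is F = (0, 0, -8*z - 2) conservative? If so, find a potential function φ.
Yes, F is conservative. φ = 2*z*(-2*z - 1)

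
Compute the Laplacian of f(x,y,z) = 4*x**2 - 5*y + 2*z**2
12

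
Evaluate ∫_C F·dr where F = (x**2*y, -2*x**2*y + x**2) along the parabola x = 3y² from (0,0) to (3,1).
228/35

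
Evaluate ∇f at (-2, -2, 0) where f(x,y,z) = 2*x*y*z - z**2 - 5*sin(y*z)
(0, 0, 18)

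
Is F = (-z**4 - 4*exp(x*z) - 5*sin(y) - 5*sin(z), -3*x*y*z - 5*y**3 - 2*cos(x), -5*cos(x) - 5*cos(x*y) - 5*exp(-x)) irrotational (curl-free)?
No, ∇×F = (x*(3*y + 5*sin(x*y)), -4*x*exp(x*z) - 5*y*sin(x*y) - 4*z**3 - 5*sin(x) - 5*cos(z) - 5*exp(-x), -3*y*z + 2*sin(x) + 5*cos(y))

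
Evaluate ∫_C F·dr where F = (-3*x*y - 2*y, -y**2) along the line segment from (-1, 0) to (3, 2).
-92/3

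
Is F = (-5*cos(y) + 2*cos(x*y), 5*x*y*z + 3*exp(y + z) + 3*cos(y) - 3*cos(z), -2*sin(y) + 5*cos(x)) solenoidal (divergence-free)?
No, ∇·F = 5*x*z - 2*y*sin(x*y) + 3*exp(y + z) - 3*sin(y)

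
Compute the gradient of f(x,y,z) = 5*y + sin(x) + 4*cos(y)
(cos(x), 5 - 4*sin(y), 0)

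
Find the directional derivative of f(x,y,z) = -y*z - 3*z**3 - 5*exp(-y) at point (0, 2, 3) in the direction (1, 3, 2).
5*sqrt(14)*(3 - 35*exp(2))*exp(-2)/14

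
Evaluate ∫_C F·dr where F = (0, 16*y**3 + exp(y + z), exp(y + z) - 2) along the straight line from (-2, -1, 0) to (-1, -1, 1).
-1 - exp(-1)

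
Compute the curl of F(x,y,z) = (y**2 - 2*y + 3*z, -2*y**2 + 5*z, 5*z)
(-5, 3, 2 - 2*y)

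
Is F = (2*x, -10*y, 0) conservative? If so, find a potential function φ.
Yes, F is conservative. φ = x**2 - 5*y**2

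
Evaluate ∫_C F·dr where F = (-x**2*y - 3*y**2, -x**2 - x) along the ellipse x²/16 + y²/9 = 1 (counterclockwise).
36*pi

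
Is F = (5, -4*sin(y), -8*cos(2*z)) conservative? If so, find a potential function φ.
Yes, F is conservative. φ = 5*x - 4*sin(2*z) + 4*cos(y)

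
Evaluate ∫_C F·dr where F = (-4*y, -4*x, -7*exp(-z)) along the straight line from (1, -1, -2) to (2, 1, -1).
-7*exp(2) - 12 + 7*E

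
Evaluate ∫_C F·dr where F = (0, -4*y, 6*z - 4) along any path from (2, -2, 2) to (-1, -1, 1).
1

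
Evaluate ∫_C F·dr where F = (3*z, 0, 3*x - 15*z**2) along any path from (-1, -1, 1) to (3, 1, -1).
4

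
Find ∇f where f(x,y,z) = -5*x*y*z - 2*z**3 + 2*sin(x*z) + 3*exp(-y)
(z*(-5*y + 2*cos(x*z)), -5*x*z - 3*exp(-y), -5*x*y + 2*x*cos(x*z) - 6*z**2)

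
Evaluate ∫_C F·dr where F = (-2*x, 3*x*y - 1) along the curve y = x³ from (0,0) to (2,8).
1068/7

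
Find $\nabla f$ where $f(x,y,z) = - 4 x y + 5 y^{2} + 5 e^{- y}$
(-4*y, -4*x + 10*y - 5*exp(-y), 0)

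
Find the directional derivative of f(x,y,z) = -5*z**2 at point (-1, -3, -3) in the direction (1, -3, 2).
30*sqrt(14)/7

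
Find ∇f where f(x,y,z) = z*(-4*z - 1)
(0, 0, -8*z - 1)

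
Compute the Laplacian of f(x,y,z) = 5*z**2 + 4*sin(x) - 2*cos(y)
-4*sin(x) + 2*cos(y) + 10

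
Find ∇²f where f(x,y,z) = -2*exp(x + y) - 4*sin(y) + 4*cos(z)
-4*exp(x + y) + 4*sin(y) - 4*cos(z)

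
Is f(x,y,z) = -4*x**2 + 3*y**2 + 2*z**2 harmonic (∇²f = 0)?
No, ∇²f = 2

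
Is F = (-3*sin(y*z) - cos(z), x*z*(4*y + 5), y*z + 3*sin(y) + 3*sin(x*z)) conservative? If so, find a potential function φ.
No, ∇×F = (-x*(4*y + 5) + z + 3*cos(y), -3*y*cos(y*z) - 3*z*cos(x*z) + sin(z), z*(4*y + 3*cos(y*z) + 5)) ≠ 0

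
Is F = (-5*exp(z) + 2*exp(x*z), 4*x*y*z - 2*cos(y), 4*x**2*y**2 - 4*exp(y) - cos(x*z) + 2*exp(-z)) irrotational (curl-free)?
No, ∇×F = (8*x**2*y - 4*x*y - 4*exp(y), -8*x*y**2 + 2*x*exp(x*z) - z*sin(x*z) - 5*exp(z), 4*y*z)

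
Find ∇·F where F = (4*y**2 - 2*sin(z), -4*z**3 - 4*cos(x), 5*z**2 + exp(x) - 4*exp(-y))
10*z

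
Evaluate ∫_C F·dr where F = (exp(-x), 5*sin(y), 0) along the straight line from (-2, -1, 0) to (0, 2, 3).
-1 - 5*cos(2) + 5*cos(1) + exp(2)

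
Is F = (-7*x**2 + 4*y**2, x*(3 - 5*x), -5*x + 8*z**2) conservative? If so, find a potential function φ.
No, ∇×F = (0, 5, -10*x - 8*y + 3) ≠ 0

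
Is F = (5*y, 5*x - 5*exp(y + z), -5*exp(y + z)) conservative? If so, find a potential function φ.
Yes, F is conservative. φ = 5*x*y - 5*exp(y + z)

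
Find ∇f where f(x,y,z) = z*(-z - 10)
(0, 0, -2*z - 10)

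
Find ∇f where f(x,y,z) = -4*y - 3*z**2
(0, -4, -6*z)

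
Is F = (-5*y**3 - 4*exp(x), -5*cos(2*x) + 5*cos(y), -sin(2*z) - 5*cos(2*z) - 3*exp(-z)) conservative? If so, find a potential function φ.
No, ∇×F = (0, 0, 15*y**2 + 10*sin(2*x)) ≠ 0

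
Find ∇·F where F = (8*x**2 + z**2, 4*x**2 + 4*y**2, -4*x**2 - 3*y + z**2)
16*x + 8*y + 2*z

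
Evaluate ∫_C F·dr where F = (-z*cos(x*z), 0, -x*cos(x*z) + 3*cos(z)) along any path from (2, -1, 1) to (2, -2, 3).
-3*sin(1) - sin(6) + 3*sin(3) + sin(2)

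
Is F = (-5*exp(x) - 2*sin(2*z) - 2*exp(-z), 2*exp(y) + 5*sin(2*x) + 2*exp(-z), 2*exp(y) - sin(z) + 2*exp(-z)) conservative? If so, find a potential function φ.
No, ∇×F = (2*exp(y) + 2*exp(-z), -4*cos(2*z) + 2*exp(-z), 10*cos(2*x)) ≠ 0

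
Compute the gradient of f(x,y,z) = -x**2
(-2*x, 0, 0)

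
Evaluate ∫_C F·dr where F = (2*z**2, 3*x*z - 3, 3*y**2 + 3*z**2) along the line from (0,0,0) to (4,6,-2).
-406/3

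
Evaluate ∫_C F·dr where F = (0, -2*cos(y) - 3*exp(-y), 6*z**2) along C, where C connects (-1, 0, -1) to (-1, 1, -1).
-3 - 2*sin(1) + 3*exp(-1)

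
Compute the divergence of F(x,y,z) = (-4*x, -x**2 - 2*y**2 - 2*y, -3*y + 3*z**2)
-4*y + 6*z - 6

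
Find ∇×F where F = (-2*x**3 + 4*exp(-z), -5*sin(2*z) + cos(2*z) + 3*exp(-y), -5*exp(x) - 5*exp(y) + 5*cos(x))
(-5*exp(y) + 2*sin(2*z) + 10*cos(2*z), 5*exp(x) + 5*sin(x) - 4*exp(-z), 0)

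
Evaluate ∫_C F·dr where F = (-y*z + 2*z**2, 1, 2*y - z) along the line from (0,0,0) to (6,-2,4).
62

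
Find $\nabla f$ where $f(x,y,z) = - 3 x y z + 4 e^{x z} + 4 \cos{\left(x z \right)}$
(z*(-3*y + 4*exp(x*z) - 4*sin(x*z)), -3*x*z, x*(-3*y + 4*exp(x*z) - 4*sin(x*z)))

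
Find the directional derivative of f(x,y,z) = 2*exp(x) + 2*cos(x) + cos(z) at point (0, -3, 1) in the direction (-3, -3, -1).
sqrt(19)*(-6 + sin(1))/19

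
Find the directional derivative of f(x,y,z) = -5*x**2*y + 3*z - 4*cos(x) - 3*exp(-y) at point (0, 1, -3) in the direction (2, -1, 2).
2 - exp(-1)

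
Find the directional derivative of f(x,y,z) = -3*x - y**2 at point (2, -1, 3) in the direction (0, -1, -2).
-2*sqrt(5)/5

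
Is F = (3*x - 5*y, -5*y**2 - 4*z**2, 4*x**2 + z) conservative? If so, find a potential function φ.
No, ∇×F = (8*z, -8*x, 5) ≠ 0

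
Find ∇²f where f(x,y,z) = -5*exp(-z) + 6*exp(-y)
-5*exp(-z) + 6*exp(-y)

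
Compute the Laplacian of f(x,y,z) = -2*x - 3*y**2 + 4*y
-6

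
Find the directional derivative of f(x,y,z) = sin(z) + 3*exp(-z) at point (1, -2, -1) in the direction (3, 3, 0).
0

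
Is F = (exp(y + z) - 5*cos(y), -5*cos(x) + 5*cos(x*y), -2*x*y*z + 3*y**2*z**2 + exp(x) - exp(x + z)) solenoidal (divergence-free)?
No, ∇·F = -2*x*y - 5*x*sin(x*y) + 6*y**2*z - exp(x + z)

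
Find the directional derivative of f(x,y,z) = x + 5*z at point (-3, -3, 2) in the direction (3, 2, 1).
4*sqrt(14)/7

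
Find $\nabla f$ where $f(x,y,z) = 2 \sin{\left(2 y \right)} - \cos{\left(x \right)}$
(sin(x), 4*cos(2*y), 0)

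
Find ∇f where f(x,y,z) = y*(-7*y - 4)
(0, -14*y - 4, 0)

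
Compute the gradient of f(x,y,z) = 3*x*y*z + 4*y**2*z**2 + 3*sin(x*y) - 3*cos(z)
(3*y*(z + cos(x*y)), 3*x*z + 3*x*cos(x*y) + 8*y*z**2, 3*x*y + 8*y**2*z + 3*sin(z))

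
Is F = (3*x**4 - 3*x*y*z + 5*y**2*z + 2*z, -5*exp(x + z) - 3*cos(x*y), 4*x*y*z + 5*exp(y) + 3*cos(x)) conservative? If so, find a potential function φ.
No, ∇×F = (4*x*z + 5*exp(y) + 5*exp(x + z), -3*x*y + 5*y**2 - 4*y*z + 3*sin(x) + 2, 3*x*z - 10*y*z + 3*y*sin(x*y) - 5*exp(x + z)) ≠ 0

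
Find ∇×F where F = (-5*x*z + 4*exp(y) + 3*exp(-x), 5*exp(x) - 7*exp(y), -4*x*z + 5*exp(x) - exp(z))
(0, -5*x + 4*z - 5*exp(x), 5*exp(x) - 4*exp(y))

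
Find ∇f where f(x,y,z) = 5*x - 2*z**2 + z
(5, 0, 1 - 4*z)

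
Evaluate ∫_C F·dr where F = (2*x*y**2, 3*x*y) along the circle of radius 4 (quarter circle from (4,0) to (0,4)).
-64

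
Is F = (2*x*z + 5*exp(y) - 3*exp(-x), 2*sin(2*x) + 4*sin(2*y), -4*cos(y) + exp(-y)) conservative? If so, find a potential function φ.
No, ∇×F = (4*sin(y) - exp(-y), 2*x, -5*exp(y) + 4*cos(2*x)) ≠ 0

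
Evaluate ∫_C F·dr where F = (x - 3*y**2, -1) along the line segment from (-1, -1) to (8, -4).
-309/2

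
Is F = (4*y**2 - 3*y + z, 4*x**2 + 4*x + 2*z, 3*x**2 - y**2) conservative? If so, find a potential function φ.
No, ∇×F = (-2*y - 2, 1 - 6*x, 8*x - 8*y + 7) ≠ 0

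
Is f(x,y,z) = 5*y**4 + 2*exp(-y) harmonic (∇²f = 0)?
No, ∇²f = 60*y**2 + 2*exp(-y)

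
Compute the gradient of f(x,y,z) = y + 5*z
(0, 1, 5)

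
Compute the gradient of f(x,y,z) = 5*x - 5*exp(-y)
(5, 5*exp(-y), 0)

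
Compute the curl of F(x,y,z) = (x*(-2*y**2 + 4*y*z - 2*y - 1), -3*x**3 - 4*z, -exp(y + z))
(4 - exp(y + z), 4*x*y, x*(-9*x + 4*y - 4*z + 2))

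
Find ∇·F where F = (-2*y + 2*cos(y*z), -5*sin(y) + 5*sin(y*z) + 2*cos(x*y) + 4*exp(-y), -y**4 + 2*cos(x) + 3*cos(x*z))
-2*x*sin(x*y) - 3*x*sin(x*z) + 5*z*cos(y*z) - 5*cos(y) - 4*exp(-y)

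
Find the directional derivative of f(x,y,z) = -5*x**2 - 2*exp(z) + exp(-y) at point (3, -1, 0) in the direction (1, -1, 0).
sqrt(2)*(-30 + E)/2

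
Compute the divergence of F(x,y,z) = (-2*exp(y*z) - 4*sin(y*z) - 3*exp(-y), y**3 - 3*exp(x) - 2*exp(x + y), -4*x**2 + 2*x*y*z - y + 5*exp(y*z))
2*x*y + 3*y**2 + 5*y*exp(y*z) - 2*exp(x + y)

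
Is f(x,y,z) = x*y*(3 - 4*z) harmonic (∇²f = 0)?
Yes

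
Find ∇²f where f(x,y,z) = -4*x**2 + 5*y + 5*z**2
2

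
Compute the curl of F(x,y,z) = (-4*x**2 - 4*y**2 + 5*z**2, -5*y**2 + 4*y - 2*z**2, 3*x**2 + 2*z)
(4*z, -6*x + 10*z, 8*y)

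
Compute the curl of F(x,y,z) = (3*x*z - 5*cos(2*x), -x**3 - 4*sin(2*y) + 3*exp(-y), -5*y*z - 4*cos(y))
(-5*z + 4*sin(y), 3*x, -3*x**2)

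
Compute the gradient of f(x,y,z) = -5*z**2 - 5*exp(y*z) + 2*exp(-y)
(0, -5*z*exp(y*z) - 2*exp(-y), -5*y*exp(y*z) - 10*z)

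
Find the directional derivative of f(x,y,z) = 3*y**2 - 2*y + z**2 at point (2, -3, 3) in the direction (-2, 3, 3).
-21*sqrt(22)/11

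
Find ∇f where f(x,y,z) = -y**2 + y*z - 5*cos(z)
(0, -2*y + z, y + 5*sin(z))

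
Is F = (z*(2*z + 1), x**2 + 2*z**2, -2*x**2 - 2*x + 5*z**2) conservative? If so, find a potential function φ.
No, ∇×F = (-4*z, 4*x + 4*z + 3, 2*x) ≠ 0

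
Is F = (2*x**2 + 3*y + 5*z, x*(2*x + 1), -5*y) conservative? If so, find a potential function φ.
No, ∇×F = (-5, 5, 4*x - 2) ≠ 0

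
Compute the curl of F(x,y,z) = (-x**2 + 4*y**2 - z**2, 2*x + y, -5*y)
(-5, -2*z, 2 - 8*y)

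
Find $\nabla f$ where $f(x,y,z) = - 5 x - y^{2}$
(-5, -2*y, 0)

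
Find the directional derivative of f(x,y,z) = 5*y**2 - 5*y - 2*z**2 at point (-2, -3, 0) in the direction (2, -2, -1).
70/3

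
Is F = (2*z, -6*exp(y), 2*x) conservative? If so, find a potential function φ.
Yes, F is conservative. φ = 2*x*z - 6*exp(y)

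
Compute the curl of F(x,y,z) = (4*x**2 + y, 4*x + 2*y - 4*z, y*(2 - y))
(6 - 2*y, 0, 3)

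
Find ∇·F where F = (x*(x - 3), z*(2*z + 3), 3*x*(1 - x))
2*x - 3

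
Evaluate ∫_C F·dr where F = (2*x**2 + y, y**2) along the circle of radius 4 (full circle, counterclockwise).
-16*pi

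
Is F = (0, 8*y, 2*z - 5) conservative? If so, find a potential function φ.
Yes, F is conservative. φ = 4*y**2 + z**2 - 5*z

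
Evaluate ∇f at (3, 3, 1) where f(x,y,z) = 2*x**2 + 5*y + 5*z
(12, 5, 5)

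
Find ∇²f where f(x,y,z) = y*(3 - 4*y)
-8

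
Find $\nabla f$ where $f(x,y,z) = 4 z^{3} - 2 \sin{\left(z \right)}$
(0, 0, 12*z**2 - 2*cos(z))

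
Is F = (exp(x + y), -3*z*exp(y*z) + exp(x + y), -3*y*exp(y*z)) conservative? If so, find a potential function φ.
Yes, F is conservative. φ = -3*exp(y*z) + exp(x + y)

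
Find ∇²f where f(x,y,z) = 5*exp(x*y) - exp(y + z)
5*x**2*exp(x*y) + 5*y**2*exp(x*y) - 2*exp(y + z)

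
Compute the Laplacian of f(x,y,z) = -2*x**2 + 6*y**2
8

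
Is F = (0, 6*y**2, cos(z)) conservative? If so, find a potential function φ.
Yes, F is conservative. φ = 2*y**3 + sin(z)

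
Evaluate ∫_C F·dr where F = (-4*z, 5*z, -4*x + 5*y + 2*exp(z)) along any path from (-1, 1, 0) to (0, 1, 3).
13 + 2*exp(3)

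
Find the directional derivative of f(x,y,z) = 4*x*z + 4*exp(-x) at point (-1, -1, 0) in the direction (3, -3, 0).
-2*sqrt(2)*E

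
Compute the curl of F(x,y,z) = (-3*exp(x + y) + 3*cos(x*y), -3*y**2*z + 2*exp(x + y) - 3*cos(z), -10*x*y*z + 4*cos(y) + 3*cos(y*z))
(-10*x*z + 3*y**2 - 3*z*sin(y*z) - 4*sin(y) - 3*sin(z), 10*y*z, 3*x*sin(x*y) + 5*exp(x + y))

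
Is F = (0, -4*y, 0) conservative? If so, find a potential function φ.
Yes, F is conservative. φ = -2*y**2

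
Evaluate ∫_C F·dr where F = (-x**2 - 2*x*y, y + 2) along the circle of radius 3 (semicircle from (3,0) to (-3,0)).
18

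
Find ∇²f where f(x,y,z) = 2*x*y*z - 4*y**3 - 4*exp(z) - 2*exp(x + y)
-24*y - 4*exp(z) - 4*exp(x + y)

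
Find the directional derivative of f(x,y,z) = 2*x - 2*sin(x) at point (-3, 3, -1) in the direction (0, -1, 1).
0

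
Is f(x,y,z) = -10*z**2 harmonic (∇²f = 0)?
No, ∇²f = -20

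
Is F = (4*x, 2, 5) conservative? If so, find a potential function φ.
Yes, F is conservative. φ = 2*x**2 + 2*y + 5*z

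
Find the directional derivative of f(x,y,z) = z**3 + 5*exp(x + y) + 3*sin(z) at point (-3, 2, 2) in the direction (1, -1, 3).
9*sqrt(11)*(cos(2) + 4)/11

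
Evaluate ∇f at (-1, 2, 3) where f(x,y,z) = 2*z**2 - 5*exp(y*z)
(0, -15*exp(6), 12 - 10*exp(6))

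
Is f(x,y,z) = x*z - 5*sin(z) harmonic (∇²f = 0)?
No, ∇²f = 5*sin(z)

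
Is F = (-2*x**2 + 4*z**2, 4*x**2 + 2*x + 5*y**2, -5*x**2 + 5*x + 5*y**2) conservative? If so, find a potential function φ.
No, ∇×F = (10*y, 10*x + 8*z - 5, 8*x + 2) ≠ 0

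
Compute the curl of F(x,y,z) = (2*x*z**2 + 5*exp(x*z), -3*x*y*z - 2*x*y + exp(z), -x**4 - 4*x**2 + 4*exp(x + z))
(3*x*y - exp(z), 4*x**3 + 4*x*z + 5*x*exp(x*z) + 8*x - 4*exp(x + z), y*(-3*z - 2))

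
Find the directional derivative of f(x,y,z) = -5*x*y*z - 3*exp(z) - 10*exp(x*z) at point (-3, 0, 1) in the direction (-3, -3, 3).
sqrt(3)*(-5*exp(3) - exp(4) + 40/3)*exp(-3)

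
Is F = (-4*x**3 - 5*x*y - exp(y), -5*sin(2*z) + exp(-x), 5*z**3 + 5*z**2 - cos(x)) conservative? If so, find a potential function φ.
No, ∇×F = (10*cos(2*z), -sin(x), 5*x + exp(y) - exp(-x)) ≠ 0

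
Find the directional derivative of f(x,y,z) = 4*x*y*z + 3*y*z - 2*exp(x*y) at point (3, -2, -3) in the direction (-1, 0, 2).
4*sqrt(5)*(-21*exp(6) - 1)*exp(-6)/5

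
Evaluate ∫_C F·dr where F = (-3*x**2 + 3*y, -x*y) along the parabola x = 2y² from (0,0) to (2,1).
-9/2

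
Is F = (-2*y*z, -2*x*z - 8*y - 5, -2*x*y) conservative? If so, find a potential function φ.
Yes, F is conservative. φ = y*(-2*x*z - 4*y - 5)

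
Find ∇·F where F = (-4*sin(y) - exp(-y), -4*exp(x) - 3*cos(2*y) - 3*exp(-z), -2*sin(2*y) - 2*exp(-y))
6*sin(2*y)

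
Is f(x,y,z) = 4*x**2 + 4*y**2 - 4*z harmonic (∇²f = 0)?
No, ∇²f = 16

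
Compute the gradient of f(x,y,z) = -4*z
(0, 0, -4)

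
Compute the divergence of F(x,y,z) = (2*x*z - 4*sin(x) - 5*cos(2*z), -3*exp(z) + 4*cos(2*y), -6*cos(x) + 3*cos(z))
2*z - 8*sin(2*y) - 3*sin(z) - 4*cos(x)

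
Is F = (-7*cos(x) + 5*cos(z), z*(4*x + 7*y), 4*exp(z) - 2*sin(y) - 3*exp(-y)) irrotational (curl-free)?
No, ∇×F = (-4*x - 7*y - 2*cos(y) + 3*exp(-y), -5*sin(z), 4*z)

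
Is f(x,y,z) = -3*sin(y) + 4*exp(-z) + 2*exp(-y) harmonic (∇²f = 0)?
No, ∇²f = 3*sin(y) + 4*exp(-z) + 2*exp(-y)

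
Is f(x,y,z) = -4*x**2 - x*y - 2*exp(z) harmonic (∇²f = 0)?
No, ∇²f = -2*exp(z) - 8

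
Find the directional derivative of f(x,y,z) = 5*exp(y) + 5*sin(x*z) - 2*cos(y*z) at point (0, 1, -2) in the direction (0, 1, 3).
sqrt(10)*(-sin(2)/5 + E/2)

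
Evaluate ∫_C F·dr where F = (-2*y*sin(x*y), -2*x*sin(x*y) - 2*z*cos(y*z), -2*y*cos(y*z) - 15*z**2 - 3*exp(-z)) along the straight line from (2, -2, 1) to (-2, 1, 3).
(2*(-65 + sqrt(2)*cos(pi/4 + 2) - sin(3) - cos(4))*exp(3) - 3*exp(2) + 3)*exp(-3)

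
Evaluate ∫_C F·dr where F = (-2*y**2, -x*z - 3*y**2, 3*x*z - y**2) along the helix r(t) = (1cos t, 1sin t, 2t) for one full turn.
2*pi*(-pi - 1)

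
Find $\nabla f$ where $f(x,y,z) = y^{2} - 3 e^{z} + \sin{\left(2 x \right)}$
(2*cos(2*x), 2*y, -3*exp(z))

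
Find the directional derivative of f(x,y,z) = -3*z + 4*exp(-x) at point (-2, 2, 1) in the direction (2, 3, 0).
-8*sqrt(13)*exp(2)/13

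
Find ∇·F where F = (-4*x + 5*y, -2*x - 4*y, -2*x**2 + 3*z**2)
6*z - 8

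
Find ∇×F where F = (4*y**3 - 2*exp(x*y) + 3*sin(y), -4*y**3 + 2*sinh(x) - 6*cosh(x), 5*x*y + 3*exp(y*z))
(5*x + 3*z*exp(y*z), -5*y, 2*x*exp(x*y) - 12*y**2 - 3*cos(y) - 6*sinh(x) + 2*cosh(x))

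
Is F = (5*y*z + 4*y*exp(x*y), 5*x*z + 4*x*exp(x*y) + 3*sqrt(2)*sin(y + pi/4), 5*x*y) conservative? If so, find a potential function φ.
Yes, F is conservative. φ = 5*x*y*z + 4*exp(x*y) - 3*sqrt(2)*cos(y + pi/4)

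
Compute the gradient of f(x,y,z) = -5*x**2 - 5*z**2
(-10*x, 0, -10*z)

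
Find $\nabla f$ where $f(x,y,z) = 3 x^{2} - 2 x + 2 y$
(6*x - 2, 2, 0)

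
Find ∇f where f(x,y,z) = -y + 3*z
(0, -1, 3)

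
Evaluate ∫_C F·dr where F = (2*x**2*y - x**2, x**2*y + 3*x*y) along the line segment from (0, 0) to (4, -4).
-64/3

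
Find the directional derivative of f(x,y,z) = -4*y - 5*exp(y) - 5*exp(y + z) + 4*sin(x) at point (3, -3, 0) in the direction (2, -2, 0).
sqrt(2)*(2*exp(3)*cos(3) + 5 + 2*exp(3))*exp(-3)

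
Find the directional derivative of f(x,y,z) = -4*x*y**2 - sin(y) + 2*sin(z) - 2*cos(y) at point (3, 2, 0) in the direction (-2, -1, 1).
sqrt(6)*(-2*sin(2) + cos(2) + 82)/6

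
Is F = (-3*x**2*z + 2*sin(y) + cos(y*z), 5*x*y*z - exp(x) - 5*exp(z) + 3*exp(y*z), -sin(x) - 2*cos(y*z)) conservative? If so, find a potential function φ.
No, ∇×F = (-5*x*y - 3*y*exp(y*z) + 2*z*sin(y*z) + 5*exp(z), -3*x**2 - y*sin(y*z) + cos(x), 5*y*z + z*sin(y*z) - exp(x) - 2*cos(y)) ≠ 0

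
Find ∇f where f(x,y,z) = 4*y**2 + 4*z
(0, 8*y, 4)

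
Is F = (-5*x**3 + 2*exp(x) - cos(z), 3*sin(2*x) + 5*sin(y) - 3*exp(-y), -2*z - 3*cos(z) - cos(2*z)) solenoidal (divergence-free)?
No, ∇·F = -15*x**2 + 2*exp(x) + 3*sin(z) + 2*sin(2*z) + 5*cos(y) - 2 + 3*exp(-y)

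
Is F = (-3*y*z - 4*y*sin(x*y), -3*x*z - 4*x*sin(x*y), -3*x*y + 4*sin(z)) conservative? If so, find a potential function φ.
Yes, F is conservative. φ = -3*x*y*z - 4*cos(z) + 4*cos(x*y)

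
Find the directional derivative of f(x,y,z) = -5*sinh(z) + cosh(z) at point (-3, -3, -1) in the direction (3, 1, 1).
-sqrt(11)*(sinh(1) + 5*cosh(1))/11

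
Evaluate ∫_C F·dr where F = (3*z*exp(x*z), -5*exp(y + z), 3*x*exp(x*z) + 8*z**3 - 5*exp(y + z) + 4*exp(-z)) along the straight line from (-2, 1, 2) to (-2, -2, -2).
(-8 + 4*exp(2) + (-4 + 5*E + 3*exp(2))*exp(6))*exp(-4)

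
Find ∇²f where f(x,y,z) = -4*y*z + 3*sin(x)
-3*sin(x)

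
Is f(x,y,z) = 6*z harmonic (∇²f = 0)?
Yes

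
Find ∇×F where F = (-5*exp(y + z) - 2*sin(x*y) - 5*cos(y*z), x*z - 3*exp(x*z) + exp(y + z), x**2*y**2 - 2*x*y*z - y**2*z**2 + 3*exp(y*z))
(2*x**2*y - 2*x*z + 3*x*exp(x*z) - x - 2*y*z**2 + 3*z*exp(y*z) - exp(y + z), -2*x*y**2 + 2*y*z + 5*y*sin(y*z) - 5*exp(y + z), 2*x*cos(x*y) - 3*z*exp(x*z) - 5*z*sin(y*z) + z + 5*exp(y + z))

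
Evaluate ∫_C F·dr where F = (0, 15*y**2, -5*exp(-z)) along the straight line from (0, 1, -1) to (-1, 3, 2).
-5*E + 5*exp(-2) + 130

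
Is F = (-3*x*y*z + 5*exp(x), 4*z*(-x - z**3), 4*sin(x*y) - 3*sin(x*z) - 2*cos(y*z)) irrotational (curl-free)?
No, ∇×F = (4*x*cos(x*y) + 4*x + 16*z**3 + 2*z*sin(y*z), -3*x*y - 4*y*cos(x*y) + 3*z*cos(x*z), z*(3*x - 4))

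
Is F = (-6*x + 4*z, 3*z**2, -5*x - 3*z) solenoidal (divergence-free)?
No, ∇·F = -9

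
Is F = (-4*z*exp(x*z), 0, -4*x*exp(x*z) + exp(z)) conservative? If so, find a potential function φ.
Yes, F is conservative. φ = exp(z) - 4*exp(x*z)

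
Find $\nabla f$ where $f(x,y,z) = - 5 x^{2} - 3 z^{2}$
(-10*x, 0, -6*z)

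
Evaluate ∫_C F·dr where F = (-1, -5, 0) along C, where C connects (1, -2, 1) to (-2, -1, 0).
-2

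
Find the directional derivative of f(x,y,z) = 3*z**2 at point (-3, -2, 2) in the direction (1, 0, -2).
-24*sqrt(5)/5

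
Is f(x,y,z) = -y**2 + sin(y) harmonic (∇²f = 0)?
No, ∇²f = -sin(y) - 2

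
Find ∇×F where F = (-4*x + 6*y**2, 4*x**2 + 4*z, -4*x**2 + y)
(-3, 8*x, 8*x - 12*y)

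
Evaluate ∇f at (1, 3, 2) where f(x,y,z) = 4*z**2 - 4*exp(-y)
(0, 4*exp(-3), 16)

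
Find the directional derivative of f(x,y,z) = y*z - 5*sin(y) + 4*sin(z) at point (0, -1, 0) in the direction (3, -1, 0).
sqrt(10)*cos(1)/2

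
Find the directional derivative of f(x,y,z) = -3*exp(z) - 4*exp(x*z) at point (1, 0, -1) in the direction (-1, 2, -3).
17*sqrt(14)*exp(-1)/14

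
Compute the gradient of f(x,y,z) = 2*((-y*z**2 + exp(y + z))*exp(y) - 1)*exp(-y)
(0, 2*((-z**2 + exp(y + z))*exp(y) + 1)*exp(-y), -4*y*z + 2*exp(y + z))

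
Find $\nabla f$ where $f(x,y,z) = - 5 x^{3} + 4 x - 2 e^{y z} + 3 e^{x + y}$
(-15*x**2 + 3*exp(x + y) + 4, -2*z*exp(y*z) + 3*exp(x + y), -2*y*exp(y*z))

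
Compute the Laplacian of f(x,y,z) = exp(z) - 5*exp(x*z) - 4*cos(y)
-5*x**2*exp(x*z) - 5*z**2*exp(x*z) + exp(z) + 4*cos(y)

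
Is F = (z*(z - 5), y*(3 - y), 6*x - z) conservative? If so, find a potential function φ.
No, ∇×F = (0, 2*z - 11, 0) ≠ 0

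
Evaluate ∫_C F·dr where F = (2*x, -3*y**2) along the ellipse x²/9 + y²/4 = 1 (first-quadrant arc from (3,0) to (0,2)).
-17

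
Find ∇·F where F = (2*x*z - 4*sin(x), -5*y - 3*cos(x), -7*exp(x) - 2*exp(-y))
2*z - 4*cos(x) - 5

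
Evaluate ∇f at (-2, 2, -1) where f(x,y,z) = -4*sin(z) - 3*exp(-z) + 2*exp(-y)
(0, -2*exp(-2), -4*cos(1) + 3*E)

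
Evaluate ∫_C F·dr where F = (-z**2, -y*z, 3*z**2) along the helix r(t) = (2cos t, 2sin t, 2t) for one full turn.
4*pi*(-8*pi + 1 + 16*pi**2)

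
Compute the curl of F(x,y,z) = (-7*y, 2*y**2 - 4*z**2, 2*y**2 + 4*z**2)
(4*y + 8*z, 0, 7)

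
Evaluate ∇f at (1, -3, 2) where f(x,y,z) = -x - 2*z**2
(-1, 0, -8)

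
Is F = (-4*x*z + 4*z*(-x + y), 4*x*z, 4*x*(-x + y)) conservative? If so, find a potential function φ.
Yes, F is conservative. φ = 4*x*z*(-x + y)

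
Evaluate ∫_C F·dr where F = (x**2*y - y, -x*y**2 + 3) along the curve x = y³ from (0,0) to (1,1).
143/60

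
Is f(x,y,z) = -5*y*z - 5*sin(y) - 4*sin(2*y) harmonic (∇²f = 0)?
No, ∇²f = (32*cos(y) + 5)*sin(y)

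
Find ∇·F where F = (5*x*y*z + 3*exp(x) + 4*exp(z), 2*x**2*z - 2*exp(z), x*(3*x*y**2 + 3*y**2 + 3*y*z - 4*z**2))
x*(3*y - 8*z) + 5*y*z + 3*exp(x)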